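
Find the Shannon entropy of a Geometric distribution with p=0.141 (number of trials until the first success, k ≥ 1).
2.8849 nats

We have X ~ Geometric(p=0.141) (number of trials until the first success, k ≥ 1).

The Shannon entropy measures the uncertainty or information content of the distribution.

For a Geometric distribution with p=0.141 (number of trials until the first success, k ≥ 1):
H(X) = 2.8849 nats

(In bits, this would be 4.1621 bits.)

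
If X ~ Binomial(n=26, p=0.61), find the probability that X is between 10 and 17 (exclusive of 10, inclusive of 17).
0.725296

We have X ~ Binomial(n=26, p=0.61).

To find P(10 < X ≤ 17), we use:
P(10 < X ≤ 17) = P(X ≤ 17) - P(X ≤ 10)
                 = F(17) - F(10)
                 = 0.741983 - 0.016687
                 = 0.725296

So there's approximately a 72.5% chance that X falls in this range.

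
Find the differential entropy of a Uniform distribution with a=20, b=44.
3.1781 nats

We have X ~ Uniform(a=20, b=44).

The differential entropy measures the uncertainty or information content of the distribution.

For a Uniform distribution with a=20, b=44:
h(X) = 3.1781 nats

(In bits, this would be 4.5850 bits.)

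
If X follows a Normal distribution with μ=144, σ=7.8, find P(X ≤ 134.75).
0.117831

We have X ~ Normal(μ=144, σ=7.8).

The CDF gives us P(X ≤ k).

Using the CDF:
P(X ≤ 134.75) = 0.117831

This means there's approximately a 11.8% chance that X is at most 134.75.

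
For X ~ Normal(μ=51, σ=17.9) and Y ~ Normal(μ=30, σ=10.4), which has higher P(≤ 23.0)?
Y has higher probability (P(Y ≤ 23.0) = 0.2504 > P(X ≤ 23.0) = 0.0589)

Compute P(≤ 23.0) for each distribution:

X ~ Normal(μ=51, σ=17.9):
P(X ≤ 23.0) = 0.0589

Y ~ Normal(μ=30, σ=10.4):
P(Y ≤ 23.0) = 0.2504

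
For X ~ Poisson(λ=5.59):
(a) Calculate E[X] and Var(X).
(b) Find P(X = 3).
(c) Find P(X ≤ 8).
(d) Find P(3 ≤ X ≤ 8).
(a) E[X] = 5.5900, Var(X) = 5.5900
(b) P(X = 3) = 0.108737
(c) P(X ≤ 8) = 0.886563
(d) P(3 ≤ X ≤ 8) = 0.803593

We have X ~ Poisson(λ=5.59).

(a) Moments:
E[X] = 5.5900
Var(X) = 5.5900
σ = √Var(X) = 2.3643

(b) Point probability using PMF:
P(X = 3) = 0.108737

(c) Cumulative probability using CDF:
P(X ≤ 8) = F(8) = 0.886563

(d) Range probability:
P(3 ≤ X ≤ 8) = P(X ≤ 8) - P(X ≤ 2)
                   = F(8) - F(2)
                   = 0.886563 - 0.082970
                   = 0.803593

This means approximately 80.4% of outcomes fall in the interval [3, 8].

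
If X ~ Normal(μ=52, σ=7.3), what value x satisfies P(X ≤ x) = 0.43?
50.7125

We have X ~ Normal(μ=52, σ=7.3).

We want to find x such that P(X ≤ x) = 0.43.

This is the 43rd percentile, which means 43% of values fall below this point.

Using the inverse CDF (quantile function):
x = F⁻¹(0.43) = 50.7125

Verification: P(X ≤ 50.7125) = 0.43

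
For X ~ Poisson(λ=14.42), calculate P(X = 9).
0.040588

We have X ~ Poisson(λ=14.42).

For a Poisson distribution, the PMF gives us the probability of each outcome.

Using the PMF formula:
P(X = 9) = 0.040588

Rounded to 4 decimal places: 0.0406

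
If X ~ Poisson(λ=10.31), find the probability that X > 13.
0.159172

We have X ~ Poisson(λ=10.31).

P(X > 13) = 1 - P(X ≤ 13)
                = 1 - F(13)
                = 1 - 0.840828
                = 0.159172

So there's approximately a 15.9% chance that X exceeds 13.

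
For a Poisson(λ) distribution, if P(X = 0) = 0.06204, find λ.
λ = 2.7800

For a Poisson(λ) distribution, the PMF at 0 is:
P(X = 0) = λ^0 e^(-λ) / 0! = e^(-λ)

Given P(X = 0) = 0.06204:
e^(-λ) = 0.06204
-λ = ln(0.06204)
λ = -ln(0.06204) = 2.7800

Verification: e^(-2.7800) = 0.06204 ✓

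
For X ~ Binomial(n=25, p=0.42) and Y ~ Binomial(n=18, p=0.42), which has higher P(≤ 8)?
Y has higher probability (P(Y ≤ 8) = 0.6764 > P(X ≤ 8) = 0.2103)

Compute P(≤ 8) for each distribution:

X ~ Binomial(n=25, p=0.42):
P(X ≤ 8) = 0.2103

Y ~ Binomial(n=18, p=0.42):
P(Y ≤ 8) = 0.6764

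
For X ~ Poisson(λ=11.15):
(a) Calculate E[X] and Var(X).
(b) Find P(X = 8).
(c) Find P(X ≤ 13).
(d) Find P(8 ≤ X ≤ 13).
(a) E[X] = 11.1500, Var(X) = 11.1500
(b) P(X = 8) = 0.085172
(c) P(X ≤ 13) = 0.767217
(d) P(8 ≤ X ≤ 13) = 0.633450

We have X ~ Poisson(λ=11.15).

(a) Moments:
E[X] = 11.1500
Var(X) = 11.1500
σ = √Var(X) = 3.3392

(b) Point probability using PMF:
P(X = 8) = 0.085172

(c) Cumulative probability using CDF:
P(X ≤ 13) = F(13) = 0.767217

(d) Range probability:
P(8 ≤ X ≤ 13) = P(X ≤ 13) - P(X ≤ 7)
                   = F(13) - F(7)
                   = 0.767217 - 0.133766
                   = 0.633450

This means approximately 63.3% of outcomes fall in the interval [8, 13].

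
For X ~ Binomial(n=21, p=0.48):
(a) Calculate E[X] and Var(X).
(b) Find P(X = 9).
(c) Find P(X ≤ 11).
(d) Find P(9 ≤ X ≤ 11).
(a) E[X] = 10.0800, Var(X) = 5.2416
(b) P(X = 9) = 0.155401
(c) P(X ≤ 11) = 0.732506
(d) P(9 ≤ X ≤ 11) = 0.486434

We have X ~ Binomial(n=21, p=0.48).

(a) Moments:
E[X] = 10.0800
Var(X) = 5.2416
σ = √Var(X) = 2.2895

(b) Point probability using PMF:
P(X = 9) = 0.155401

(c) Cumulative probability using CDF:
P(X ≤ 11) = F(11) = 0.732506

(d) Range probability:
P(9 ≤ X ≤ 11) = P(X ≤ 11) - P(X ≤ 8)
                   = F(11) - F(8)
                   = 0.732506 - 0.246071
                   = 0.486434

This means approximately 48.6% of outcomes fall in the interval [9, 11].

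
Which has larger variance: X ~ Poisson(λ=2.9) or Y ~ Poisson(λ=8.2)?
Y has larger variance (8.2000 > 2.9000)

Compute the variance for each distribution:

X ~ Poisson(λ=2.9):
Var(X) = 2.9000

Y ~ Poisson(λ=8.2):
Var(Y) = 8.2000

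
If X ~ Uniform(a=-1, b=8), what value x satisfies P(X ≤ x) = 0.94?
7.4600

We have X ~ Uniform(a=-1, b=8).

We want to find x such that P(X ≤ x) = 0.94.

This is the 94th percentile, which means 94% of values fall below this point.

Using the inverse CDF (quantile function):
x = F⁻¹(0.94) = 7.4600

Verification: P(X ≤ 7.4600) = 0.94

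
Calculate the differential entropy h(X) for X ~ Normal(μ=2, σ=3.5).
2.6717 nats

We have X ~ Normal(μ=2, σ=3.5).

The differential entropy measures the uncertainty or information content of the distribution.

For a Normal distribution with μ=2, σ=3.5:
h(X) = 2.6717 nats

(In bits, this would be 3.8545 bits.)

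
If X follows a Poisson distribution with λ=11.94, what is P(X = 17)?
0.037371

We have X ~ Poisson(λ=11.94).

For a Poisson distribution, the PMF gives us the probability of each outcome.

Using the PMF formula:
P(X = 17) = 0.037371

Rounded to 4 decimal places: 0.0374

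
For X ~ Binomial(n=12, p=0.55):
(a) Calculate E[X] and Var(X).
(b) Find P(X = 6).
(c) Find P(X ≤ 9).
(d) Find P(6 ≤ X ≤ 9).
(a) E[X] = 6.6000, Var(X) = 2.9700
(b) P(X = 6) = 0.212385
(c) P(X ≤ 9) = 0.957858
(d) P(6 ≤ X ≤ 9) = 0.697173

We have X ~ Binomial(n=12, p=0.55).

(a) Moments:
E[X] = 6.6000
Var(X) = 2.9700
σ = √Var(X) = 1.7234

(b) Point probability using PMF:
P(X = 6) = 0.212385

(c) Cumulative probability using CDF:
P(X ≤ 9) = F(9) = 0.957858

(d) Range probability:
P(6 ≤ X ≤ 9) = P(X ≤ 9) - P(X ≤ 5)
                   = F(9) - F(5)
                   = 0.957858 - 0.260685
                   = 0.697173

This means approximately 69.7% of outcomes fall in the interval [6, 9].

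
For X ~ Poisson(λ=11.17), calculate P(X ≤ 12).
0.669958

We have X ~ Poisson(λ=11.17).

The CDF gives us P(X ≤ k).

Using the CDF:
P(X ≤ 12) = 0.669958

This means there's approximately a 67.0% chance that X is at most 12.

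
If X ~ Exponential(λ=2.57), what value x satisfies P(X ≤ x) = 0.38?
0.1860

We have X ~ Exponential(λ=2.57).

We want to find x such that P(X ≤ x) = 0.38.

This is the 38th percentile, which means 38% of values fall below this point.

Using the inverse CDF (quantile function):
x = F⁻¹(0.38) = 0.1860

Verification: P(X ≤ 0.1860) = 0.38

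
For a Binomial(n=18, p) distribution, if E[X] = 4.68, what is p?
p = 0.26

For a Binomial(n, p) distribution:
E[X] = n × p

Given n = 18 and E[X] = 4.68:
4.68 = 18 × p
p = 4.68 / 18 = 0.26

Verification: Binomial(18, 0.26) has E[X] = 4.68 ✓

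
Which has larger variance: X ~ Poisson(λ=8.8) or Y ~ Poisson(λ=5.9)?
X has larger variance (8.8000 > 5.9000)

Compute the variance for each distribution:

X ~ Poisson(λ=8.8):
Var(X) = 8.8000

Y ~ Poisson(λ=5.9):
Var(Y) = 5.9000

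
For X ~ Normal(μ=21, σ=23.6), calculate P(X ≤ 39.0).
0.777182

We have X ~ Normal(μ=21, σ=23.6).

The CDF gives us P(X ≤ k).

Using the CDF:
P(X ≤ 39.0) = 0.777182

This means there's approximately a 77.7% chance that X is at most 39.0.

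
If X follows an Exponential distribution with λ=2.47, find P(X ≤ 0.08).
0.179302

We have X ~ Exponential(λ=2.47).

The CDF gives us P(X ≤ k).

Using the CDF:
P(X ≤ 0.08) = 0.179302

This means there's approximately a 17.9% chance that X is at most 0.08.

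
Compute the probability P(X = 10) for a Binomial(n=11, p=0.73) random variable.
0.127639

We have X ~ Binomial(n=11, p=0.73).

For a Binomial distribution, the PMF gives us the probability of each outcome.

Using the PMF formula:
P(X = 10) = 0.127639

Rounded to 4 decimal places: 0.1276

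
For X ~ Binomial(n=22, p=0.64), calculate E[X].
14.0800

We have X ~ Binomial(n=22, p=0.64).

For a Binomial distribution with n=22, p=0.64:
E[X] = 14.0800

This is the expected (average) value of X.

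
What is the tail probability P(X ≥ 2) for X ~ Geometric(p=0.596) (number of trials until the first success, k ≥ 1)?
0.404000

We have X ~ Geometric(p=0.596) (number of trials until the first success, k ≥ 1).

For discrete distributions, P(X ≥ 2) = 1 - P(X ≤ 1).

P(X ≤ 1) = 0.596000
P(X ≥ 2) = 1 - 0.596000 = 0.404000

So there's approximately a 40.4% chance that X is at least 2.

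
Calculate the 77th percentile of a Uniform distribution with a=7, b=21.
17.7800

We have X ~ Uniform(a=7, b=21).

We want to find x such that P(X ≤ x) = 0.77.

This is the 77th percentile, which means 77% of values fall below this point.

Using the inverse CDF (quantile function):
x = F⁻¹(0.77) = 17.7800

Verification: P(X ≤ 17.7800) = 0.77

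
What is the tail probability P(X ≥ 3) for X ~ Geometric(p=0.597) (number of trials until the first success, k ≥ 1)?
0.162409

We have X ~ Geometric(p=0.597) (number of trials until the first success, k ≥ 1).

For discrete distributions, P(X ≥ 3) = 1 - P(X ≤ 2).

P(X ≤ 2) = 0.837591
P(X ≥ 3) = 1 - 0.837591 = 0.162409

So there's approximately a 16.2% chance that X is at least 3.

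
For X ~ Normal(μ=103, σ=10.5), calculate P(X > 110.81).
0.228496

We have X ~ Normal(μ=103, σ=10.5).

P(X > 110.81) = 1 - P(X ≤ 110.81)
                = 1 - F(110.81)
                = 1 - 0.771504
                = 0.228496

So there's approximately a 22.8% chance that X exceeds 110.81.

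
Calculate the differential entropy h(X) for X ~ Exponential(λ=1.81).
0.4067 nats

We have X ~ Exponential(λ=1.81).

The differential entropy measures the uncertainty or information content of the distribution.

For an Exponential distribution with λ=1.81:
h(X) = 0.4067 nats

(In bits, this would be 0.5867 bits.)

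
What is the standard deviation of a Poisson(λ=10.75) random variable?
3.2787

We have X ~ Poisson(λ=10.75).

For a Poisson distribution with λ=10.75:
σ = √Var(X) = 3.2787

The standard deviation is the square root of the variance.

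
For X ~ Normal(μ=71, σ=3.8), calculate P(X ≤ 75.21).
0.866046

We have X ~ Normal(μ=71, σ=3.8).

The CDF gives us P(X ≤ k).

Using the CDF:
P(X ≤ 75.21) = 0.866046

This means there's approximately a 86.6% chance that X is at most 75.21.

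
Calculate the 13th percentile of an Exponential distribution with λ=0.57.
0.2443

We have X ~ Exponential(λ=0.57).

We want to find x such that P(X ≤ x) = 0.13.

This is the 13th percentile, which means 13% of values fall below this point.

Using the inverse CDF (quantile function):
x = F⁻¹(0.13) = 0.2443

Verification: P(X ≤ 0.2443) = 0.13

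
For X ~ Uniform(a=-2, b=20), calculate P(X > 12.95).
0.320455

We have X ~ Uniform(a=-2, b=20).

P(X > 12.95) = 1 - P(X ≤ 12.95)
                = 1 - F(12.95)
                = 1 - 0.679545
                = 0.320455

So there's approximately a 32.0% chance that X exceeds 12.95.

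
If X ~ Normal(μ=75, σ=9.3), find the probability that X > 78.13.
0.368225

We have X ~ Normal(μ=75, σ=9.3).

P(X > 78.13) = 1 - P(X ≤ 78.13)
                = 1 - F(78.13)
                = 1 - 0.631775
                = 0.368225

So there's approximately a 36.8% chance that X exceeds 78.13.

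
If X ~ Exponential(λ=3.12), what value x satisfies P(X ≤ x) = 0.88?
0.6796

We have X ~ Exponential(λ=3.12).

We want to find x such that P(X ≤ x) = 0.88.

This is the 88th percentile, which means 88% of values fall below this point.

Using the inverse CDF (quantile function):
x = F⁻¹(0.88) = 0.6796

Verification: P(X ≤ 0.6796) = 0.88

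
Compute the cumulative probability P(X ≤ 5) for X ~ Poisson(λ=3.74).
0.824334

We have X ~ Poisson(λ=3.74).

The CDF gives us P(X ≤ k).

Using the CDF:
P(X ≤ 5) = 0.824334

This means there's approximately a 82.4% chance that X is at most 5.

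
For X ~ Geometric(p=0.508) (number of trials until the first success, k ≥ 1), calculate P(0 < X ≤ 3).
0.880905

We have X ~ Geometric(p=0.508) (number of trials until the first success, k ≥ 1).

To find P(0 < X ≤ 3), we use:
P(0 < X ≤ 3) = P(X ≤ 3) - P(X ≤ 0)
                 = F(3) - F(0)
                 = 0.880905 - 0.000000
                 = 0.880905

So there's approximately a 88.1% chance that X falls in this range.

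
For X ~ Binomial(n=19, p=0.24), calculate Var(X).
3.4656

We have X ~ Binomial(n=19, p=0.24).

For a Binomial distribution with n=19, p=0.24:
Var(X) = 3.4656

The variance measures the spread of the distribution around the mean.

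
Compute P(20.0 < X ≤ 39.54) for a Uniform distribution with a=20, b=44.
0.814167

We have X ~ Uniform(a=20, b=44).

To find P(20.0 < X ≤ 39.54), we use:
P(20.0 < X ≤ 39.54) = P(X ≤ 39.54) - P(X ≤ 20.0)
                 = F(39.54) - F(20.0)
                 = 0.814167 - 0.000000
                 = 0.814167

So there's approximately a 81.4% chance that X falls in this range.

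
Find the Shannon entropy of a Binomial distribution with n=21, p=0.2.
2.0135 nats

We have X ~ Binomial(n=21, p=0.2).

The Shannon entropy measures the uncertainty or information content of the distribution.

For a Binomial distribution with n=21, p=0.2:
H(X) = 2.0135 nats

(In bits, this would be 2.9048 bits.)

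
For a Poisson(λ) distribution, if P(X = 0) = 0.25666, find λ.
λ = 1.3600

For a Poisson(λ) distribution, the PMF at 0 is:
P(X = 0) = λ^0 e^(-λ) / 0! = e^(-λ)

Given P(X = 0) = 0.25666:
e^(-λ) = 0.25666
-λ = ln(0.25666)
λ = -ln(0.25666) = 1.3600

Verification: e^(-1.3600) = 0.25666 ✓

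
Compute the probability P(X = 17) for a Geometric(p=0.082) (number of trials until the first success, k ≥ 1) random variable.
0.020859

We have X ~ Geometric(p=0.082) (number of trials until the first success, k ≥ 1).

For a Geometric distribution, the PMF gives us the probability of each outcome.

Using the PMF formula:
P(X = 17) = 0.020859

Rounded to 4 decimal places: 0.0209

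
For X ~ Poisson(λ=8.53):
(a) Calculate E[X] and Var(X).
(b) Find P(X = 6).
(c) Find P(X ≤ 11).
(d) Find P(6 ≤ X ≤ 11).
(a) E[X] = 8.5300, Var(X) = 8.5300
(b) P(X = 6) = 0.105640
(c) P(X ≤ 11) = 0.846092
(d) P(6 ≤ X ≤ 11) = 0.698738

We have X ~ Poisson(λ=8.53).

(a) Moments:
E[X] = 8.5300
Var(X) = 8.5300
σ = √Var(X) = 2.9206

(b) Point probability using PMF:
P(X = 6) = 0.105640

(c) Cumulative probability using CDF:
P(X ≤ 11) = F(11) = 0.846092

(d) Range probability:
P(6 ≤ X ≤ 11) = P(X ≤ 11) - P(X ≤ 5)
                   = F(11) - F(5)
                   = 0.846092 - 0.147354
                   = 0.698738

This means approximately 69.9% of outcomes fall in the interval [6, 11].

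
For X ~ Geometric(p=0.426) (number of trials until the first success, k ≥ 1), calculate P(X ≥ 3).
0.329476

We have X ~ Geometric(p=0.426) (number of trials until the first success, k ≥ 1).

For discrete distributions, P(X ≥ 3) = 1 - P(X ≤ 2).

P(X ≤ 2) = 0.670524
P(X ≥ 3) = 1 - 0.670524 = 0.329476

So there's approximately a 32.9% chance that X is at least 3.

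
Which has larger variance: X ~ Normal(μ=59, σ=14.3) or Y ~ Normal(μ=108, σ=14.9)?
Y has larger variance (222.0100 > 204.4900)

Compute the variance for each distribution:

X ~ Normal(μ=59, σ=14.3):
Var(X) = 204.4900

Y ~ Normal(μ=108, σ=14.9):
Var(Y) = 222.0100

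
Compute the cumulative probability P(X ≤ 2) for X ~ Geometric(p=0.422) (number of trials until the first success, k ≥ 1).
0.665916

We have X ~ Geometric(p=0.422) (number of trials until the first success, k ≥ 1).

The CDF gives us P(X ≤ k).

Using the CDF:
P(X ≤ 2) = 0.665916

This means there's approximately a 66.6% chance that X is at most 2.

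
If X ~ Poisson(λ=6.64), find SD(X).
2.5768

We have X ~ Poisson(λ=6.64).

For a Poisson distribution with λ=6.64:
σ = √Var(X) = 2.5768

The standard deviation is the square root of the variance.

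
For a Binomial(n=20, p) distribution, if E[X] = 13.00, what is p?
p = 0.65

For a Binomial(n, p) distribution:
E[X] = n × p

Given n = 20 and E[X] = 13.00:
13.00 = 20 × p
p = 13.00 / 20 = 0.65

Verification: Binomial(20, 0.65) has E[X] = 13.00 ✓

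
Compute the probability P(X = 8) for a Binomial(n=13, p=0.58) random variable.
0.215402

We have X ~ Binomial(n=13, p=0.58).

For a Binomial distribution, the PMF gives us the probability of each outcome.

Using the PMF formula:
P(X = 8) = 0.215402

Rounded to 4 decimal places: 0.2154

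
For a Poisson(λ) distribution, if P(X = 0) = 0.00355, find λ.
λ = 5.6408

For a Poisson(λ) distribution, the PMF at 0 is:
P(X = 0) = λ^0 e^(-λ) / 0! = e^(-λ)

Given P(X = 0) = 0.00355:
e^(-λ) = 0.00355
-λ = ln(0.00355)
λ = -ln(0.00355) = 5.6408

Verification: e^(-5.6408) = 0.00355 ✓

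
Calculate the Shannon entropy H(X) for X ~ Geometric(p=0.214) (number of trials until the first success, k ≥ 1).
2.4262 nats

We have X ~ Geometric(p=0.214) (number of trials until the first success, k ≥ 1).

The Shannon entropy measures the uncertainty or information content of the distribution.

For a Geometric distribution with p=0.214 (number of trials until the first success, k ≥ 1):
H(X) = 2.4262 nats

(In bits, this would be 3.5003 bits.)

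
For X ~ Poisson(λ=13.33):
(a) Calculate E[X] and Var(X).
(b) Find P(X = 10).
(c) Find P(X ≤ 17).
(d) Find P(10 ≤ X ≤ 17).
(a) E[X] = 13.3300, Var(X) = 13.3300
(b) P(X = 10) = 0.079322
(c) P(X ≤ 17) = 0.871407
(d) P(10 ≤ X ≤ 17) = 0.726303

We have X ~ Poisson(λ=13.33).

(a) Moments:
E[X] = 13.3300
Var(X) = 13.3300
σ = √Var(X) = 3.6510

(b) Point probability using PMF:
P(X = 10) = 0.079322

(c) Cumulative probability using CDF:
P(X ≤ 17) = F(17) = 0.871407

(d) Range probability:
P(10 ≤ X ≤ 17) = P(X ≤ 17) - P(X ≤ 9)
                   = F(17) - F(9)
                   = 0.871407 - 0.145103
                   = 0.726303

This means approximately 72.6% of outcomes fall in the interval [10, 17].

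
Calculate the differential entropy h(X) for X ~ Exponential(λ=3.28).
-0.1878 nats

We have X ~ Exponential(λ=3.28).

The differential entropy measures the uncertainty or information content of the distribution.

For an Exponential distribution with λ=3.28:
h(X) = -0.1878 nats

(In bits, this would be -0.2710 bits.)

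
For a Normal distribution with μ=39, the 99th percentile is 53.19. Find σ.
σ = 6.0997

For X ~ Normal(μ, σ), the p-th percentile satisfies x = μ + z_p × σ,
where z_p = Φ⁻¹(p) is the standard normal quantile.

Step 1: z_{0.99} = Φ⁻¹(0.99) = 2.3263

Step 2: Solve for σ:
53.19 = 39 + 2.3263 × σ
σ = (53.19 - 39) / 2.3263
σ = 14.19 / 2.3263
σ = 6.0997

Verification: μ + z × σ = 39 + 2.3263 × 6.0997 = 53.19 ✓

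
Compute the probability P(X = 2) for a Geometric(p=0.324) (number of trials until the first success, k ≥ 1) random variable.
0.219024

We have X ~ Geometric(p=0.324) (number of trials until the first success, k ≥ 1).

For a Geometric distribution, the PMF gives us the probability of each outcome.

Using the PMF formula:
P(X = 2) = 0.219024

Rounded to 4 decimal places: 0.2190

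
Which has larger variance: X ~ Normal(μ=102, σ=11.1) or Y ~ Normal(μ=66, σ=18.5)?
Y has larger variance (342.2500 > 123.2100)

Compute the variance for each distribution:

X ~ Normal(μ=102, σ=11.1):
Var(X) = 123.2100

Y ~ Normal(μ=66, σ=18.5):
Var(Y) = 342.2500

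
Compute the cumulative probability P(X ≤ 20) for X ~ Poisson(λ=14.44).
0.938291

We have X ~ Poisson(λ=14.44).

The CDF gives us P(X ≤ k).

Using the CDF:
P(X ≤ 20) = 0.938291

This means there's approximately a 93.8% chance that X is at most 20.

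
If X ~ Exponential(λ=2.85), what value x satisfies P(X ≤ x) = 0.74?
0.4727

We have X ~ Exponential(λ=2.85).

We want to find x such that P(X ≤ x) = 0.74.

This is the 74th percentile, which means 74% of values fall below this point.

Using the inverse CDF (quantile function):
x = F⁻¹(0.74) = 0.4727

Verification: P(X ≤ 0.4727) = 0.74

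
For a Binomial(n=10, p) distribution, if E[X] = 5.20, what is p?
p = 0.52

For a Binomial(n, p) distribution:
E[X] = n × p

Given n = 10 and E[X] = 5.20:
5.20 = 10 × p
p = 5.20 / 10 = 0.52

Verification: Binomial(10, 0.52) has E[X] = 5.20 ✓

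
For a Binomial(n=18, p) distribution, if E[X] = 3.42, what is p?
p = 0.19

For a Binomial(n, p) distribution:
E[X] = n × p

Given n = 18 and E[X] = 3.42:
3.42 = 18 × p
p = 3.42 / 18 = 0.19

Verification: Binomial(18, 0.19) has E[X] = 3.42 ✓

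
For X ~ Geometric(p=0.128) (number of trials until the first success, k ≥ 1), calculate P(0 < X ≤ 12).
0.806715

We have X ~ Geometric(p=0.128) (number of trials until the first success, k ≥ 1).

To find P(0 < X ≤ 12), we use:
P(0 < X ≤ 12) = P(X ≤ 12) - P(X ≤ 0)
                 = F(12) - F(0)
                 = 0.806715 - 0.000000
                 = 0.806715

So there's approximately a 80.7% chance that X falls in this range.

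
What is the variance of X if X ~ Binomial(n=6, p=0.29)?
1.2354

We have X ~ Binomial(n=6, p=0.29).

For a Binomial distribution with n=6, p=0.29:
Var(X) = 1.2354

The variance measures the spread of the distribution around the mean.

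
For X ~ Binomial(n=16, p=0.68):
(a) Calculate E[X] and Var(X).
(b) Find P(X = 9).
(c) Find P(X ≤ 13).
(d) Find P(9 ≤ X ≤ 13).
(a) E[X] = 10.8800, Var(X) = 3.4816
(b) P(X = 9) = 0.122196
(c) P(X ≤ 13) = 0.926634
(d) P(9 ≤ X ≤ 13) = 0.823158

We have X ~ Binomial(n=16, p=0.68).

(a) Moments:
E[X] = 10.8800
Var(X) = 3.4816
σ = √Var(X) = 1.8659

(b) Point probability using PMF:
P(X = 9) = 0.122196

(c) Cumulative probability using CDF:
P(X ≤ 13) = F(13) = 0.926634

(d) Range probability:
P(9 ≤ X ≤ 13) = P(X ≤ 13) - P(X ≤ 8)
                   = F(13) - F(8)
                   = 0.926634 - 0.103475
                   = 0.823158

This means approximately 82.3% of outcomes fall in the interval [9, 13].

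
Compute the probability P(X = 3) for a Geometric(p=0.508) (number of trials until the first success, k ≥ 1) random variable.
0.122969

We have X ~ Geometric(p=0.508) (number of trials until the first success, k ≥ 1).

For a Geometric distribution, the PMF gives us the probability of each outcome.

Using the PMF formula:
P(X = 3) = 0.122969

Rounded to 4 decimal places: 0.1230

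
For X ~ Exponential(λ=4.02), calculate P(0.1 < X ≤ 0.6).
0.579345

We have X ~ Exponential(λ=4.02).

To find P(0.1 < X ≤ 0.6), we use:
P(0.1 < X ≤ 0.6) = P(X ≤ 0.6) - P(X ≤ 0.1)
                 = F(0.6) - F(0.1)
                 = 0.910364 - 0.331019
                 = 0.579345

So there's approximately a 57.9% chance that X falls in this range.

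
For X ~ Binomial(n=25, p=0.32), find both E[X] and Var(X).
E[X] = 8.0000, Var(X) = 5.4400

We have X ~ Binomial(n=25, p=0.32).

For a Binomial distribution with n=25, p=0.32:

Expected value:
E[X] = 8.0000

Variance:
Var(X) = 5.4400

Standard deviation:
σ = √Var(X) = 2.3324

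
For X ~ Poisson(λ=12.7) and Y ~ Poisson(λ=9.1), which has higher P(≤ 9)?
Y has higher probability (P(Y ≤ 9) = 0.5742 > P(X ≤ 9) = 0.1866)

Compute P(≤ 9) for each distribution:

X ~ Poisson(λ=12.7):
P(X ≤ 9) = 0.1866

Y ~ Poisson(λ=9.1):
P(Y ≤ 9) = 0.5742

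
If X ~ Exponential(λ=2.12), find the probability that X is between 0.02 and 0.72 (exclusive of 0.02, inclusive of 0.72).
0.741170

We have X ~ Exponential(λ=2.12).

To find P(0.02 < X ≤ 0.72), we use:
P(0.02 < X ≤ 0.72) = P(X ≤ 0.72) - P(X ≤ 0.02)
                 = F(0.72) - F(0.02)
                 = 0.782683 - 0.041514
                 = 0.741170

So there's approximately a 74.1% chance that X falls in this range.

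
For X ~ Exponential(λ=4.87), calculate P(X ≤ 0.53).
0.924309

We have X ~ Exponential(λ=4.87).

The CDF gives us P(X ≤ k).

Using the CDF:
P(X ≤ 0.53) = 0.924309

This means there's approximately a 92.4% chance that X is at most 0.53.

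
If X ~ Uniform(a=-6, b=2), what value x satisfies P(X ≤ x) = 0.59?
-1.2800

We have X ~ Uniform(a=-6, b=2).

We want to find x such that P(X ≤ x) = 0.59.

This is the 59th percentile, which means 59% of values fall below this point.

Using the inverse CDF (quantile function):
x = F⁻¹(0.59) = -1.2800

Verification: P(X ≤ -1.2800) = 0.59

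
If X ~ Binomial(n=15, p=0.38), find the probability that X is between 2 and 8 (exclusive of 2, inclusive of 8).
0.891646

We have X ~ Binomial(n=15, p=0.38).

To find P(2 < X ≤ 8), we use:
P(2 < X ≤ 8) = P(X ≤ 8) - P(X ≤ 2)
                 = F(8) - F(2)
                 = 0.929813 - 0.038166
                 = 0.891646

So there's approximately a 89.2% chance that X falls in this range.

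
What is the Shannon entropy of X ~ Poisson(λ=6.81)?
2.3647 nats

We have X ~ Poisson(λ=6.81).

The Shannon entropy measures the uncertainty or information content of the distribution.

For a Poisson distribution with λ=6.81:
H(X) = 2.3647 nats

(In bits, this would be 3.4116 bits.)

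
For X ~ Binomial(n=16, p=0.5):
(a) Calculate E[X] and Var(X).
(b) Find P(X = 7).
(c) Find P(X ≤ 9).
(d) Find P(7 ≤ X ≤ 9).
(a) E[X] = 8.0000, Var(X) = 4.0000
(b) P(X = 7) = 0.174561
(c) P(X ≤ 9) = 0.772751
(d) P(7 ≤ X ≤ 9) = 0.545502

We have X ~ Binomial(n=16, p=0.5).

(a) Moments:
E[X] = 8.0000
Var(X) = 4.0000
σ = √Var(X) = 2.0000

(b) Point probability using PMF:
P(X = 7) = 0.174561

(c) Cumulative probability using CDF:
P(X ≤ 9) = F(9) = 0.772751

(d) Range probability:
P(7 ≤ X ≤ 9) = P(X ≤ 9) - P(X ≤ 6)
                   = F(9) - F(6)
                   = 0.772751 - 0.227249
                   = 0.545502

This means approximately 54.6% of outcomes fall in the interval [7, 9].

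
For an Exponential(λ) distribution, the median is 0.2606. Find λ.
λ = 2.6598

For X ~ Exponential(λ), the CDF is F(x) = 1 - e^(-λx).
The median m satisfies F(m) = 0.5:
1 - e^(-λm) = 0.5
e^(-λm) = 0.5
λm = ln(2)
m = ln(2) / λ

Given m = 0.2606:
λ = ln(2) / 0.2606 = 0.693147 / 0.2606 = 2.6598

Verification: ln(2) / 2.6598 = 0.2606 ✓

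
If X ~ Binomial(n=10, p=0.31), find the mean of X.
3.1000

We have X ~ Binomial(n=10, p=0.31).

For a Binomial distribution with n=10, p=0.31:
E[X] = 3.1000

This is the expected (average) value of X.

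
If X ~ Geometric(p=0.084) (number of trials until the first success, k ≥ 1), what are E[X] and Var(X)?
E[X] = 11.9048, Var(X) = 129.8186

We have X ~ Geometric(p=0.084) (number of trials until the first success, k ≥ 1).

For a Geometric distribution with p=0.084 (number of trials until the first success, k ≥ 1):

Expected value:
E[X] = 11.9048

Variance:
Var(X) = 129.8186

Standard deviation:
σ = √Var(X) = 11.3938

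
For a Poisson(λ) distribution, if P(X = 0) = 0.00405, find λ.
λ = 5.5090

For a Poisson(λ) distribution, the PMF at 0 is:
P(X = 0) = λ^0 e^(-λ) / 0! = e^(-λ)

Given P(X = 0) = 0.00405:
e^(-λ) = 0.00405
-λ = ln(0.00405)
λ = -ln(0.00405) = 5.5090

Verification: e^(-5.5090) = 0.00405 ✓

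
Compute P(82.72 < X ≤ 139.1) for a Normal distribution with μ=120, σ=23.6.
0.733743

We have X ~ Normal(μ=120, σ=23.6).

To find P(82.72 < X ≤ 139.1), we use:
P(82.72 < X ≤ 139.1) = P(X ≤ 139.1) - P(X ≤ 82.72)
                 = F(139.1) - F(82.72)
                 = 0.790835 - 0.057092
                 = 0.733743

So there's approximately a 73.4% chance that X falls in this range.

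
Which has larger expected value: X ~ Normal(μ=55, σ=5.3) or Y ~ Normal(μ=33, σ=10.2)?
X has larger mean (55.0000 > 33.0000)

Compute the expected value for each distribution:

X ~ Normal(μ=55, σ=5.3):
E[X] = 55.0000

Y ~ Normal(μ=33, σ=10.2):
E[Y] = 33.0000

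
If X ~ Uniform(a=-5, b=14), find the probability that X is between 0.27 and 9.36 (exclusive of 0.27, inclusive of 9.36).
0.478421

We have X ~ Uniform(a=-5, b=14).

To find P(0.27 < X ≤ 9.36), we use:
P(0.27 < X ≤ 9.36) = P(X ≤ 9.36) - P(X ≤ 0.27)
                 = F(9.36) - F(0.27)
                 = 0.755789 - 0.277368
                 = 0.478421

So there's approximately a 47.8% chance that X falls in this range.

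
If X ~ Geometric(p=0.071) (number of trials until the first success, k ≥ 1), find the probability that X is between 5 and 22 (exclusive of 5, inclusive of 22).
0.494102

We have X ~ Geometric(p=0.071) (number of trials until the first success, k ≥ 1).

To find P(5 < X ≤ 22), we use:
P(5 < X ≤ 22) = P(X ≤ 22) - P(X ≤ 5)
                 = F(22) - F(5)
                 = 0.802146 - 0.308044
                 = 0.494102

So there's approximately a 49.4% chance that X falls in this range.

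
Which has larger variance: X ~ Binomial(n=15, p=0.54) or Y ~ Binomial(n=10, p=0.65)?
X has larger variance (3.7260 > 2.2750)

Compute the variance for each distribution:

X ~ Binomial(n=15, p=0.54):
Var(X) = 3.7260

Y ~ Binomial(n=10, p=0.65):
Var(Y) = 2.2750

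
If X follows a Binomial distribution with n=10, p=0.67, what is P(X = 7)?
0.261365

We have X ~ Binomial(n=10, p=0.67).

For a Binomial distribution, the PMF gives us the probability of each outcome.

Using the PMF formula:
P(X = 7) = 0.261365

Rounded to 4 decimal places: 0.2614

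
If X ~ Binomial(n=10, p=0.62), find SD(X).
1.5349

We have X ~ Binomial(n=10, p=0.62).

For a Binomial distribution with n=10, p=0.62:
σ = √Var(X) = 1.5349

The standard deviation is the square root of the variance.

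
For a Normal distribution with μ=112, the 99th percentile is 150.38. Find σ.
σ = 16.4980

For X ~ Normal(μ, σ), the p-th percentile satisfies x = μ + z_p × σ,
where z_p = Φ⁻¹(p) is the standard normal quantile.

Step 1: z_{0.99} = Φ⁻¹(0.99) = 2.3263

Step 2: Solve for σ:
150.38 = 112 + 2.3263 × σ
σ = (150.38 - 112) / 2.3263
σ = 38.38 / 2.3263
σ = 16.4980

Verification: μ + z × σ = 112 + 2.3263 × 16.4980 = 150.38 ✓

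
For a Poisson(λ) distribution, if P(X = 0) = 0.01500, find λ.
λ = 4.1997

For a Poisson(λ) distribution, the PMF at 0 is:
P(X = 0) = λ^0 e^(-λ) / 0! = e^(-λ)

Given P(X = 0) = 0.01500:
e^(-λ) = 0.01500
-λ = ln(0.01500)
λ = -ln(0.01500) = 4.1997

Verification: e^(-4.1997) = 0.01500 ✓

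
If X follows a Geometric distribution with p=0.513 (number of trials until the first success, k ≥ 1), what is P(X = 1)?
0.513000

We have X ~ Geometric(p=0.513) (number of trials until the first success, k ≥ 1).

For a Geometric distribution, the PMF gives us the probability of each outcome.

Using the PMF formula:
P(X = 1) = 0.513000

Rounded to 4 decimal places: 0.5130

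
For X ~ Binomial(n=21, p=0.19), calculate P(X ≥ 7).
0.087037

We have X ~ Binomial(n=21, p=0.19).

For discrete distributions, P(X ≥ 7) = 1 - P(X ≤ 6).

P(X ≤ 6) = 0.912963
P(X ≥ 7) = 1 - 0.912963 = 0.087037

So there's approximately a 8.7% chance that X is at least 7.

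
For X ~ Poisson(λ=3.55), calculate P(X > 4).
0.284028

We have X ~ Poisson(λ=3.55).

P(X > 4) = 1 - P(X ≤ 4)
                = 1 - F(4)
                = 1 - 0.715972
                = 0.284028

So there's approximately a 28.4% chance that X exceeds 4.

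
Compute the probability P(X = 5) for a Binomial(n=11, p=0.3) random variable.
0.132080

We have X ~ Binomial(n=11, p=0.3).

For a Binomial distribution, the PMF gives us the probability of each outcome.

Using the PMF formula:
P(X = 5) = 0.132080

Rounded to 4 decimal places: 0.1321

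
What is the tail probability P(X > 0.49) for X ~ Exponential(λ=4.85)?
0.092875

We have X ~ Exponential(λ=4.85).

P(X > 0.49) = 1 - P(X ≤ 0.49)
                = 1 - F(0.49)
                = 1 - 0.907125
                = 0.092875

So there's approximately a 9.3% chance that X exceeds 0.49.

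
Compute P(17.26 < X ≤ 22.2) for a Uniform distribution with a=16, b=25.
0.548889

We have X ~ Uniform(a=16, b=25).

To find P(17.26 < X ≤ 22.2), we use:
P(17.26 < X ≤ 22.2) = P(X ≤ 22.2) - P(X ≤ 17.26)
                 = F(22.2) - F(17.26)
                 = 0.688889 - 0.140000
                 = 0.548889

So there's approximately a 54.9% chance that X falls in this range.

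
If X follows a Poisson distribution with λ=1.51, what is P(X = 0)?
0.220910

We have X ~ Poisson(λ=1.51).

For a Poisson distribution, the PMF gives us the probability of each outcome.

Using the PMF formula:
P(X = 0) = 0.220910

Rounded to 4 decimal places: 0.2209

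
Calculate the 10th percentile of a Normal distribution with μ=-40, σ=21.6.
-67.6815

We have X ~ Normal(μ=-40, σ=21.6).

We want to find x such that P(X ≤ x) = 0.1.

This is the 10th percentile, which means 10% of values fall below this point.

Using the inverse CDF (quantile function):
x = F⁻¹(0.1) = -67.6815

Verification: P(X ≤ -67.6815) = 0.1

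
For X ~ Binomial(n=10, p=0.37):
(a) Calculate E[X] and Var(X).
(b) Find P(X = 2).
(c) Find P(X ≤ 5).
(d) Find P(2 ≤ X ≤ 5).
(a) E[X] = 3.7000, Var(X) = 2.3310
(b) P(X = 2) = 0.152876
(c) P(X ≤ 5) = 0.879497
(d) P(2 ≤ X ≤ 5) = 0.811803

We have X ~ Binomial(n=10, p=0.37).

(a) Moments:
E[X] = 3.7000
Var(X) = 2.3310
σ = √Var(X) = 1.5268

(b) Point probability using PMF:
P(X = 2) = 0.152876

(c) Cumulative probability using CDF:
P(X ≤ 5) = F(5) = 0.879497

(d) Range probability:
P(2 ≤ X ≤ 5) = P(X ≤ 5) - P(X ≤ 1)
                   = F(5) - F(1)
                   = 0.879497 - 0.067694
                   = 0.811803

This means approximately 81.2% of outcomes fall in the interval [2, 5].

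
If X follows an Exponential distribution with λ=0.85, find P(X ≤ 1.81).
0.785297

We have X ~ Exponential(λ=0.85).

The CDF gives us P(X ≤ k).

Using the CDF:
P(X ≤ 1.81) = 0.785297

This means there's approximately a 78.5% chance that X is at most 1.81.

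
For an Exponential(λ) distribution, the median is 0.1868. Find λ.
λ = 3.7106

For X ~ Exponential(λ), the CDF is F(x) = 1 - e^(-λx).
The median m satisfies F(m) = 0.5:
1 - e^(-λm) = 0.5
e^(-λm) = 0.5
λm = ln(2)
m = ln(2) / λ

Given m = 0.1868:
λ = ln(2) / 0.1868 = 0.693147 / 0.1868 = 3.7106

Verification: ln(2) / 3.7106 = 0.1868 ✓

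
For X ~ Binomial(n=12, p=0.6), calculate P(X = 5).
0.100902

We have X ~ Binomial(n=12, p=0.6).

For a Binomial distribution, the PMF gives us the probability of each outcome.

Using the PMF formula:
P(X = 5) = 0.100902

Rounded to 4 decimal places: 0.1009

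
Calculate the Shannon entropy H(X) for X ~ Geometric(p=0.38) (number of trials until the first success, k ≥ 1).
1.7475 nats

We have X ~ Geometric(p=0.38) (number of trials until the first success, k ≥ 1).

The Shannon entropy measures the uncertainty or information content of the distribution.

For a Geometric distribution with p=0.38 (number of trials until the first success, k ≥ 1):
H(X) = 1.7475 nats

(In bits, this would be 2.5212 bits.)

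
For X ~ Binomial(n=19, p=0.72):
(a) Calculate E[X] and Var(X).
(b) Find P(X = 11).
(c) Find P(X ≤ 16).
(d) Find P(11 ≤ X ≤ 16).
(a) E[X] = 13.6800, Var(X) = 3.8304
(b) P(X = 11) = 0.076973
(c) P(X ≤ 16) = 0.933323
(d) P(11 ≤ X ≤ 16) = 0.876515

We have X ~ Binomial(n=19, p=0.72).

(a) Moments:
E[X] = 13.6800
Var(X) = 3.8304
σ = √Var(X) = 1.9571

(b) Point probability using PMF:
P(X = 11) = 0.076973

(c) Cumulative probability using CDF:
P(X ≤ 16) = F(16) = 0.933323

(d) Range probability:
P(11 ≤ X ≤ 16) = P(X ≤ 16) - P(X ≤ 10)
                   = F(16) - F(10)
                   = 0.933323 - 0.056807
                   = 0.876515

This means approximately 87.7% of outcomes fall in the interval [11, 16].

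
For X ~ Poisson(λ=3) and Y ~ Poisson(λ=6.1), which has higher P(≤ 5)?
X has higher probability (P(X ≤ 5) = 0.9161 > P(Y ≤ 5) = 0.4298)

Compute P(≤ 5) for each distribution:

X ~ Poisson(λ=3):
P(X ≤ 5) = 0.9161

Y ~ Poisson(λ=6.1):
P(Y ≤ 5) = 0.4298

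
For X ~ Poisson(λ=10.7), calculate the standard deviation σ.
3.2711

We have X ~ Poisson(λ=10.7).

For a Poisson distribution with λ=10.7:
σ = √Var(X) = 3.2711

The standard deviation is the square root of the variance.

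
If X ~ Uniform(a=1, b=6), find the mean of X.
3.5000

We have X ~ Uniform(a=1, b=6).

For a Uniform distribution with a=1, b=6:
E[X] = 3.5000

This is the expected (average) value of X.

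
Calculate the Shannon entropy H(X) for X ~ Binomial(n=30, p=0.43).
2.4162 nats

We have X ~ Binomial(n=30, p=0.43).

The Shannon entropy measures the uncertainty or information content of the distribution.

For a Binomial distribution with n=30, p=0.43:
H(X) = 2.4162 nats

(In bits, this would be 3.4858 bits.)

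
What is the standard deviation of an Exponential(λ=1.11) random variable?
0.9009

We have X ~ Exponential(λ=1.11).

For an Exponential distribution with λ=1.11:
σ = √Var(X) = 0.9009

The standard deviation is the square root of the variance.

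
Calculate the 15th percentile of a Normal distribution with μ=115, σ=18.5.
95.8260

We have X ~ Normal(μ=115, σ=18.5).

We want to find x such that P(X ≤ x) = 0.15.

This is the 15th percentile, which means 15% of values fall below this point.

Using the inverse CDF (quantile function):
x = F⁻¹(0.15) = 95.8260

Verification: P(X ≤ 95.8260) = 0.15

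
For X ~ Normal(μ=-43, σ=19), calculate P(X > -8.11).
0.033155

We have X ~ Normal(μ=-43, σ=19).

P(X > -8.11) = 1 - P(X ≤ -8.11)
                = 1 - F(-8.11)
                = 1 - 0.966845
                = 0.033155

So there's approximately a 3.3% chance that X exceeds -8.11.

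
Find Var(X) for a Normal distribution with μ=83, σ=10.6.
112.3600

We have X ~ Normal(μ=83, σ=10.6).

For a Normal distribution with μ=83, σ=10.6:
Var(X) = 112.3600

The variance measures the spread of the distribution around the mean.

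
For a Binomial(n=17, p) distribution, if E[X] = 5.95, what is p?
p = 0.35

For a Binomial(n, p) distribution:
E[X] = n × p

Given n = 17 and E[X] = 5.95:
5.95 = 17 × p
p = 5.95 / 17 = 0.35

Verification: Binomial(17, 0.35) has E[X] = 5.95 ✓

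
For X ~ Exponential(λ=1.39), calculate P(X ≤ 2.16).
0.950332

We have X ~ Exponential(λ=1.39).

The CDF gives us P(X ≤ k).

Using the CDF:
P(X ≤ 2.16) = 0.950332

This means there's approximately a 95.0% chance that X is at most 2.16.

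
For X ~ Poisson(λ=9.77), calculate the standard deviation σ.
3.1257

We have X ~ Poisson(λ=9.77).

For a Poisson distribution with λ=9.77:
σ = √Var(X) = 3.1257

The standard deviation is the square root of the variance.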